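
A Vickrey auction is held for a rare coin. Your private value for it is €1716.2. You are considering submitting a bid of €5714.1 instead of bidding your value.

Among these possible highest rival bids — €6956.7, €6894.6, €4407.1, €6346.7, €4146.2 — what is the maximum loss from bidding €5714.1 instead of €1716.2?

€6956.7: same outcome either way → loss €0.
€6894.6: same outcome either way → loss €0.
€4407.1: truthful gives €0, deviation gives −€2690.9 → loss €2690.9.
€6346.7: same outcome either way → loss €0.
€4146.2: truthful gives €0, deviation gives −€2430 → loss €2430.
Maximum loss: €2690.9.

€2690.9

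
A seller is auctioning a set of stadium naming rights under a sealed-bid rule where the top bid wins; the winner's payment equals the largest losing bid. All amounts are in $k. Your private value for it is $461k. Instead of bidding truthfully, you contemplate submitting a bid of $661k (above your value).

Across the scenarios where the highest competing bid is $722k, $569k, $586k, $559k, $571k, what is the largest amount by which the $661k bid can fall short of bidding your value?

$722k: same outcome either way → loss $0k.
$569k: truthful gives $0k, deviation gives −$108k → loss $108k.
$586k: truthful gives $0k, deviation gives −$125k → loss $125k.
$559k: truthful gives $0k, deviation gives −$98k → loss $98k.
$571k: truthful gives $0k, deviation gives −$110k → loss $110k.
Maximum loss: $125k.

$125k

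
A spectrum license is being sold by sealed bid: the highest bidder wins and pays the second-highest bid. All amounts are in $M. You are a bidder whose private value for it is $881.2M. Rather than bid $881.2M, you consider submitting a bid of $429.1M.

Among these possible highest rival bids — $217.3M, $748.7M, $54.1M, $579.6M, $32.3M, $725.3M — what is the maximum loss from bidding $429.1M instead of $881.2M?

$301.6M

$217.3M: same outcome either way → loss $0M.
$748.7M: truthful gives $132.5M, deviation gives $0M → loss $132.5M.
$54.1M: same outcome either way → loss $0M.
$579.6M: truthful gives $301.6M, deviation gives $0M → loss $301.6M.
$32.3M: same outcome either way → loss $0M.
$725.3M: truthful gives $155.9M, deviation gives $0M → loss $155.9M.
Maximum loss: $301.6M.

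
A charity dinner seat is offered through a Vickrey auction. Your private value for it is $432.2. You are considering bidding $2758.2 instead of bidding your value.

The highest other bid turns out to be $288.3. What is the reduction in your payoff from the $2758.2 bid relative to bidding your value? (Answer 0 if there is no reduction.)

$0

Bidding your value $432.2: you win (since $432.2 > $288.3) and pay $288.3. Payoff $143.9.
Bidding $2758.2: you win and pay $288.3. Payoff $432.2 − $288.3 = $143.9.
Difference = $143.9 − $143.9 = $0; both bids lead to the same outcome because the competing bid is below both your value and your alternative bid.
Because the price is fixed by the runner-up's bid, deviating from your value can only change a good outcome into a bad one — never the reverse.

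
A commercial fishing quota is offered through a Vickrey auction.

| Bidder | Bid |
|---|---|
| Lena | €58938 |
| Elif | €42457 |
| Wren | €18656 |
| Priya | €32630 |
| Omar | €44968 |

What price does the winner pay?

€44968

Highest bid: Lena at €58938, so Lena wins.
Second-highest bid: Omar at €44968 — that is the price the winner pays.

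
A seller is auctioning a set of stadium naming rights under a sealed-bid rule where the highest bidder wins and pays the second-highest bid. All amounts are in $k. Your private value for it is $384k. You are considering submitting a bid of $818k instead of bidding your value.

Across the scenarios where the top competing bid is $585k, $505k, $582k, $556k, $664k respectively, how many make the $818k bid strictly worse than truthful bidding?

The deviation hurts exactly when the highest competing bid lies strictly between $384k and $818k — overbidding then wins at a price above your value.
$585k: inside the interval → strictly worse (loss $201k).
$505k: inside the interval → strictly worse (loss $121k).
$582k: inside the interval → strictly worse (loss $198k).
$556k: inside the interval → strictly worse (loss $172k).
$664k: inside the interval → strictly worse (loss $280k).
Count: 5.

5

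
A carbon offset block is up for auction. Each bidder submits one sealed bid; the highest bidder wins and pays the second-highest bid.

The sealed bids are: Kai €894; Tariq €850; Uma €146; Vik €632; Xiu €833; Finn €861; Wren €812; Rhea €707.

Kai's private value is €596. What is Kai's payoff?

−€265

Highest bid: Kai at €894, so Kai wins.
Second-highest bid: Finn at €861 — that is the price the winner pays.
Kai's payoff = value − price = €596 − €861 = −€265.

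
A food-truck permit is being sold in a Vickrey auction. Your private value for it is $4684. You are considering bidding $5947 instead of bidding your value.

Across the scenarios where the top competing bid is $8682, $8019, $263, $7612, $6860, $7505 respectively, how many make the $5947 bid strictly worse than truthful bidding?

The deviation hurts exactly when the highest competing bid lies strictly between $4684 and $5947 — overbidding then wins at a price above your value.
$8682: above both → same outcome either way.
$8019: above both → same outcome either way.
$263: below both → same outcome either way.
$7612: above both → same outcome either way.
$6860: above both → same outcome either way.
$7505: above both → same outcome either way.
Count: 0.

0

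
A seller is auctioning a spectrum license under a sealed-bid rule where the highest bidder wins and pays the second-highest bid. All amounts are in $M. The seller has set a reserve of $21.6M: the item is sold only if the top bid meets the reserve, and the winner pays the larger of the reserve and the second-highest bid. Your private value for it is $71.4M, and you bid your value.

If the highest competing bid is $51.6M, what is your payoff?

Your bid $71.4M is the highest and exceeds the reserve.
Price = max(second-highest bid, reserve) = max($51.6M, $21.6M) = $51.6M.
Payoff = $71.4M − $51.6M = $19.8M.

$19.8M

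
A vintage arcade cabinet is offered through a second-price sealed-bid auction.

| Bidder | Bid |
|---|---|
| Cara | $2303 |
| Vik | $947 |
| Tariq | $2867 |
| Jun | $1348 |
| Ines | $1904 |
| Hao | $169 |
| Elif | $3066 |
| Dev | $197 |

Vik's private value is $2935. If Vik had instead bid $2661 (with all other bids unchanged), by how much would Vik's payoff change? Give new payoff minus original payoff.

$0

The highest bid among the other bidders is $3066; Vik's bid doesn't change that.
Original bid $947: Vik is not highest (top rival bid is $3066); payoff $0.
Alternative bid $2661: Vik is not highest (top rival bid is $3066); payoff $0.
Change in payoff = $0 − ($0) = $0.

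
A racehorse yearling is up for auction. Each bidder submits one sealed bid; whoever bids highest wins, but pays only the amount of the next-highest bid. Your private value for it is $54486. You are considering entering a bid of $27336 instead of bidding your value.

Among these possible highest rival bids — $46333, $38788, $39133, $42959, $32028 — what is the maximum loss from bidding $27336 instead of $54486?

$46333: truthful gives $8153, deviation gives $0 → loss $8153.
$38788: truthful gives $15698, deviation gives $0 → loss $15698.
$39133: truthful gives $15353, deviation gives $0 → loss $15353.
$42959: truthful gives $11527, deviation gives $0 → loss $11527.
$32028: truthful gives $22458, deviation gives $0 → loss $22458.
Maximum loss: $22458.

$22458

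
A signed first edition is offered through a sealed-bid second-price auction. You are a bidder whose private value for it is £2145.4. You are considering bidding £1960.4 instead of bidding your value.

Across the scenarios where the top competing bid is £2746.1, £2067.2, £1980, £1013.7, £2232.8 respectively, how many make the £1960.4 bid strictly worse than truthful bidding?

The deviation hurts exactly when the highest competing bid lies strictly between £1960.4 and £2145.4 — underbidding then forfeits a profitable win.
£2746.1: above both → same outcome either way.
£2067.2: inside the interval → strictly worse (loss £78.2).
£1980: inside the interval → strictly worse (loss £165.4).
£1013.7: below both → same outcome either way.
£2232.8: above both → same outcome either way.
Count: 2.

2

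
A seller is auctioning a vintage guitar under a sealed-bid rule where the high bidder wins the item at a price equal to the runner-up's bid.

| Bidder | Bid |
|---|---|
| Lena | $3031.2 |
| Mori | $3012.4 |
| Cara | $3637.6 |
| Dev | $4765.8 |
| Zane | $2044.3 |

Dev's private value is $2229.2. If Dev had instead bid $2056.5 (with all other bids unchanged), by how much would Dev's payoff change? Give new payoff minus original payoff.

The highest bid among the other bidders is $3637.6; Dev's bid doesn't change that.
Original bid $4765.8: Dev is highest, pays the top rival bid $3637.6; payoff $2229.2 − $3637.6 = −$1408.4.
Alternative bid $2056.5: Dev is not highest (top rival bid is $3637.6); payoff $0.
Change in payoff = $0 − (−$1408.4) = $1408.4.

$1408.4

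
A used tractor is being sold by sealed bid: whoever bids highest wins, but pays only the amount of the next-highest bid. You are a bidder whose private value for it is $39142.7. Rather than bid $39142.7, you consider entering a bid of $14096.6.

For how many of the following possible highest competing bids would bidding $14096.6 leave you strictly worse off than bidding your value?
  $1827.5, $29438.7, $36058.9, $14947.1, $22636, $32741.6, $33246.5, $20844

The deviation hurts exactly when the highest competing bid lies strictly between $14096.6 and $39142.7 — underbidding then forfeits a profitable win.
$1827.5: below both → same outcome either way.
$29438.7: inside the interval → strictly worse (loss $9704).
$36058.9: inside the interval → strictly worse (loss $3083.8).
$14947.1: inside the interval → strictly worse (loss $24195.6).
$22636: inside the interval → strictly worse (loss $16506.7).
$32741.6: inside the interval → strictly worse (loss $6401.1).
$33246.5: inside the interval → strictly worse (loss $5896.2).
$20844: inside the interval → strictly worse (loss $18298.7).
Count: 7.

7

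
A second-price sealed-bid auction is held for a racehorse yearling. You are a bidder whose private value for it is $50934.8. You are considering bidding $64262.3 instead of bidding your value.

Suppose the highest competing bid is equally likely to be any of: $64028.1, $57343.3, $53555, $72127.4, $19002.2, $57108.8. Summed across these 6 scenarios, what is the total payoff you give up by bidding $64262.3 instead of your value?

The deviation costs you only when the competing bid falls strictly between $50934.8 and $64262.3; elsewhere both bids give the same outcome.
$64028.1: truthful payoff $0, deviation payoff −$13093.3 → loss $13093.3.
$57343.3: truthful payoff $0, deviation payoff −$6408.5 → loss $6408.5.
$53555: truthful payoff $0, deviation payoff −$2620.2 → loss $2620.2.
$72127.4: outcomes coincide → loss $0.
$19002.2: outcomes coincide → loss $0.
$57108.8: truthful payoff $0, deviation payoff −$6174 → loss $6174.
Total loss = $13093.3 + $6408.5 + $2620.2 + $6174 = $28296.
Truthful bidding weakly dominates here: raising your bid can only win items priced above your value, and lowering it can only forfeit items priced below.

$28296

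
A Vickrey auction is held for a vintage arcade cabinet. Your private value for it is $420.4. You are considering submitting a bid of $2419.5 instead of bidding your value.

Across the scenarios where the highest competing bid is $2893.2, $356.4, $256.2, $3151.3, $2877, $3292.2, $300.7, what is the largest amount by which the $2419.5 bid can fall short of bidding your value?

$2893.2: same outcome either way → loss $0.
$356.4: same outcome either way → loss $0.
$256.2: same outcome either way → loss $0.
$3151.3: same outcome either way → loss $0.
$2877: same outcome either way → loss $0.
$3292.2: same outcome either way → loss $0.
$300.7: same outcome either way → loss $0.
Maximum loss: $0.

$0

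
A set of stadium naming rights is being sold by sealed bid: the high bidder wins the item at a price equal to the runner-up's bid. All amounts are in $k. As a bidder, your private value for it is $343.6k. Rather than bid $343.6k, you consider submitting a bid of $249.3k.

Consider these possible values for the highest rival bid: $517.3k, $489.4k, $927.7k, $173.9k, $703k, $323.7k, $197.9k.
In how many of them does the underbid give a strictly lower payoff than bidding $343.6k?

The deviation hurts exactly when the highest competing bid lies strictly between $249.3k and $343.6k — underbidding then forfeits a profitable win.
$517.3k: above both → same outcome either way.
$489.4k: above both → same outcome either way.
$927.7k: above both → same outcome either way.
$173.9k: below both → same outcome either way.
$703k: above both → same outcome either way.
$323.7k: inside the interval → strictly worse (loss $19.9k).
$197.9k: below both → same outcome either way.
Count: 1.

1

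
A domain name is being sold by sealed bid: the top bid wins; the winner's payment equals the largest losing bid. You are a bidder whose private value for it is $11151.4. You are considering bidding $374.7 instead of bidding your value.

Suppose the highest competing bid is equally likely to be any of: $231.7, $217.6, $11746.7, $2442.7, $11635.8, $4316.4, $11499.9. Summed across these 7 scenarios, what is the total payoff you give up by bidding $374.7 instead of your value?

$15543.7

The deviation costs you only when the competing bid falls strictly between $374.7 and $11151.4; elsewhere both bids give the same outcome.
$231.7: outcomes coincide → loss $0.
$217.6: outcomes coincide → loss $0.
$11746.7: outcomes coincide → loss $0.
$2442.7: truthful payoff $8708.7, deviation payoff $0 → loss $8708.7.
$11635.8: outcomes coincide → loss $0.
$4316.4: truthful payoff $6835, deviation payoff $0 → loss $6835.
$11499.9: outcomes coincide → loss $0.
Total loss = $8708.7 + $6835 = $15543.7.
Because the price is fixed by the runner-up's bid, deviating from your value can only change a good outcome into a bad one — never the reverse.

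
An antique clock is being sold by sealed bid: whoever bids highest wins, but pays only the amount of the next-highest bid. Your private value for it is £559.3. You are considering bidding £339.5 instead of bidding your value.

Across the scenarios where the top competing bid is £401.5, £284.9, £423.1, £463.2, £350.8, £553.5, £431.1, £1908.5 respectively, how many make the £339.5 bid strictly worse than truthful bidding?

6

The deviation hurts exactly when the highest competing bid lies strictly between £339.5 and £559.3 — underbidding then forfeits a profitable win.
£401.5: inside the interval → strictly worse (loss £157.8).
£284.9: below both → same outcome either way.
£423.1: inside the interval → strictly worse (loss £136.2).
£463.2: inside the interval → strictly worse (loss £96.1).
£350.8: inside the interval → strictly worse (loss £208.5).
£553.5: inside the interval → strictly worse (loss £5.8).
£431.1: inside the interval → strictly worse (loss £128.2).
£1908.5: above both → same outcome either way.
Count: 6.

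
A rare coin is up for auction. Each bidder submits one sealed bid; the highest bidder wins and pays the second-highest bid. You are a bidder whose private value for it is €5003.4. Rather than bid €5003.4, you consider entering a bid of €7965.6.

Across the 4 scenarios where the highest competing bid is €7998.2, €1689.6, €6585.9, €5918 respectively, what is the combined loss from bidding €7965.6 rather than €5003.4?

The deviation costs you only when the competing bid falls strictly between €5003.4 and €7965.6; elsewhere both bids give the same outcome.
€7998.2: outcomes coincide → loss €0.
€1689.6: outcomes coincide → loss €0.
€6585.9: truthful payoff €0, deviation payoff −€1582.5 → loss €1582.5.
€5918: truthful payoff €0, deviation payoff −€914.6 → loss €914.6.
Total loss = €1582.5 + €914.6 = €2497.1.
Because the price is fixed by the runner-up's bid, deviating from your value can only change a good outcome into a bad one — never the reverse.

€2497.1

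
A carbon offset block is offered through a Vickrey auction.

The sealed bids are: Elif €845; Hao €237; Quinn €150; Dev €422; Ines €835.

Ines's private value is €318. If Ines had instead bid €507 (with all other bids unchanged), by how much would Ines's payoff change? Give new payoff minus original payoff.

€0

The highest bid among the other bidders is €845; Ines's bid doesn't change that.
Original bid €835: Ines is not highest (top rival bid is €845); payoff €0.
Alternative bid €507: Ines is not highest (top rival bid is €845); payoff €0.
Change in payoff = €0 − (€0) = €0.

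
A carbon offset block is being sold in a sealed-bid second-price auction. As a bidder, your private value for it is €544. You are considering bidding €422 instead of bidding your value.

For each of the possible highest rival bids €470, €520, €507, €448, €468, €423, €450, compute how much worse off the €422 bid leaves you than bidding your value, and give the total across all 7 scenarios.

The deviation costs you only when the competing bid falls strictly between €422 and €544; elsewhere both bids give the same outcome.
€470: truthful payoff €74, deviation payoff €0 → loss €74.
€520: truthful payoff €24, deviation payoff €0 → loss €24.
€507: truthful payoff €37, deviation payoff €0 → loss €37.
€448: truthful payoff €96, deviation payoff €0 → loss €96.
€468: truthful payoff €76, deviation payoff €0 → loss €76.
€423: truthful payoff €121, deviation payoff €0 → loss €121.
€450: truthful payoff €94, deviation payoff €0 → loss €94.
Total loss = €74 + €24 + €37 + €96 + €76 + €121 + €94 = €522.
Because the price is fixed by the runner-up's bid, deviating from your value can only change a good outcome into a bad one — never the reverse.

€522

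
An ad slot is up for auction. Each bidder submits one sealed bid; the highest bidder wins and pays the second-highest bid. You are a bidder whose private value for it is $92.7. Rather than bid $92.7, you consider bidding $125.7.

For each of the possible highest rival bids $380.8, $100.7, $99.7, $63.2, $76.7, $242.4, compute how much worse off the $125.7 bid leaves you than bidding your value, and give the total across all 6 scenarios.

The deviation costs you only when the competing bid falls strictly between $92.7 and $125.7; elsewhere both bids give the same outcome.
$380.8: outcomes coincide → loss $0.
$100.7: truthful payoff $0, deviation payoff −$8 → loss $8.
$99.7: truthful payoff $0, deviation payoff −$7 → loss $7.
$63.2: outcomes coincide → loss $0.
$76.7: outcomes coincide → loss $0.
$242.4: outcomes coincide → loss $0.
Total loss = $8 + $7 = $15.
Truthful bidding weakly dominates here: raising your bid can only win items priced above your value, and lowering it can only forfeit items priced below.

$15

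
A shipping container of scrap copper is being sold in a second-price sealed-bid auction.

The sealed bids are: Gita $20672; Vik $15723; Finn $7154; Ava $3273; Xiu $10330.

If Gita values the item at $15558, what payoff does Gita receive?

Highest bid: Gita at $20672, so Gita wins.
Second-highest bid: Vik at $15723 — that is the price the winner pays.
Gita's payoff = value − price = $15558 − $15723 = −$165.

−$165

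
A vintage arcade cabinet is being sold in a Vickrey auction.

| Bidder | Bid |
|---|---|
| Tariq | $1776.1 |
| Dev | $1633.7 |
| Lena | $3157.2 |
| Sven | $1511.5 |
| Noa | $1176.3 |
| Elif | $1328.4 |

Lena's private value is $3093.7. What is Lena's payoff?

$1317.6

Highest bid: Lena at $3157.2, so Lena wins.
Second-highest bid: Tariq at $1776.1 — that is the price the winner pays.
Lena's payoff = value − price = $3093.7 − $1776.1 = $1317.6.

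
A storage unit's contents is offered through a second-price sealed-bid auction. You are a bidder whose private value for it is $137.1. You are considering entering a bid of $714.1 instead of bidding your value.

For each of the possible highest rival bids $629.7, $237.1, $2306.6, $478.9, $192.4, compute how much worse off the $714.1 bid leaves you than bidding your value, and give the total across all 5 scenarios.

$989.7

The deviation costs you only when the competing bid falls strictly between $137.1 and $714.1; elsewhere both bids give the same outcome.
$629.7: truthful payoff $0, deviation payoff −$492.6 → loss $492.6.
$237.1: truthful payoff $0, deviation payoff −$100 → loss $100.
$2306.6: outcomes coincide → loss $0.
$478.9: truthful payoff $0, deviation payoff −$341.8 → loss $341.8.
$192.4: truthful payoff $0, deviation payoff −$55.3 → loss $55.3.
Total loss = $492.6 + $100 + $341.8 + $55.3 = $989.7.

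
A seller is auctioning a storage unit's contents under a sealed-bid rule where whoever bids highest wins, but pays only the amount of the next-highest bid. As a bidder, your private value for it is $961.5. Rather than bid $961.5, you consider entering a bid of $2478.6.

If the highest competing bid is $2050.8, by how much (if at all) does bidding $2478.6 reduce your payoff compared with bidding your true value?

$1089.3

Bidding your value $961.5: you lose (since $961.5 < $2050.8). Payoff $0.
Bidding $2478.6: you win and pay $2050.8. Payoff $961.5 − $2050.8 = −$1089.3.
The competing bid $2050.8 lies between your value and your inflated bid, so overbidding wins an item priced above your value.
Loss from deviating = $0 − (−$1089.3) = $1089.3.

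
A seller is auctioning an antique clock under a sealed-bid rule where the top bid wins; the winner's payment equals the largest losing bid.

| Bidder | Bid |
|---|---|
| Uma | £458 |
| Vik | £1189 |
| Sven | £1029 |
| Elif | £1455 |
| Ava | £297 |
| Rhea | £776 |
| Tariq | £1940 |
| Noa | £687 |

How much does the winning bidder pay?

Highest bid: Tariq at £1940, so Tariq wins.
Second-highest bid: Elif at £1455 — that is the price the winner pays.

£1455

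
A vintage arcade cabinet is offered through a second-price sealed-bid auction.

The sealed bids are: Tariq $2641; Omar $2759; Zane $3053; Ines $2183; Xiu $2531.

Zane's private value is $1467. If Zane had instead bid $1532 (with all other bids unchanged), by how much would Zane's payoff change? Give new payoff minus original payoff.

The highest bid among the other bidders is $2759; Zane's bid doesn't change that.
Original bid $3053: Zane is highest, pays the top rival bid $2759; payoff $1467 − $2759 = −$1292.
Alternative bid $1532: Zane is not highest (top rival bid is $2759); payoff $0.
Change in payoff = $0 − (−$1292) = $1292.

$1292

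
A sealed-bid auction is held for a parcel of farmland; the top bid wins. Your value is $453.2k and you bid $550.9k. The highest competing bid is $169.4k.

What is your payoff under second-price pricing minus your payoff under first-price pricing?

$381.5k

You have the highest bid, so you win under either rule.
Second-price: pay $169.4k → payoff $283.8k.
First-price: pay your own bid $550.9k → payoff −$97.7k.
Difference = $283.8k − (−$97.7k) = $381.5k.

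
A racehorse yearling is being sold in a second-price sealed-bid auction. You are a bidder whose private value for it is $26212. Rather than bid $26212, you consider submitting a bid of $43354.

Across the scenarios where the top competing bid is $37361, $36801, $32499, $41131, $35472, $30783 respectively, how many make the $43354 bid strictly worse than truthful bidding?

The deviation hurts exactly when the highest competing bid lies strictly between $26212 and $43354 — overbidding then wins at a price above your value.
$37361: inside the interval → strictly worse (loss $11149).
$36801: inside the interval → strictly worse (loss $10589).
$32499: inside the interval → strictly worse (loss $6287).
$41131: inside the interval → strictly worse (loss $14919).
$35472: inside the interval → strictly worse (loss $9260).
$30783: inside the interval → strictly worse (loss $4571).
Count: 6.

6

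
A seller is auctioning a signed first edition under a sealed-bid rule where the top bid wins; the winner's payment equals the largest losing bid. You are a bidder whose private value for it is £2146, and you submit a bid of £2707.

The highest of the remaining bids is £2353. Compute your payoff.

Your bid £2707 exceeds the highest competing bid £2353, so you win.
In a second-price auction the winner pays the second-highest bid, £2353.
Payoff = value − price = £2146 − £2353 = −£207.

−£207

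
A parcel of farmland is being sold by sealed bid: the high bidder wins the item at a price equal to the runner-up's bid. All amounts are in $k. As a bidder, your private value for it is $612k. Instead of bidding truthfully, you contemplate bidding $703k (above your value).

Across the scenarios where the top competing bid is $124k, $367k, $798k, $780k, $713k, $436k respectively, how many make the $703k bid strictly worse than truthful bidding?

0

The deviation hurts exactly when the highest competing bid lies strictly between $612k and $703k — overbidding then wins at a price above your value.
$124k: below both → same outcome either way.
$367k: below both → same outcome either way.
$798k: above both → same outcome either way.
$780k: above both → same outcome either way.
$713k: above both → same outcome either way.
$436k: below both → same outcome either way.
Count: 0.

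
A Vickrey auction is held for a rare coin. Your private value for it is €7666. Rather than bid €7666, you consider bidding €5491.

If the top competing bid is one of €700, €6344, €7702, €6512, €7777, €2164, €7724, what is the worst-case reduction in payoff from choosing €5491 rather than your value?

€700: same outcome either way → loss €0.
€6344: truthful gives €1322, deviation gives €0 → loss €1322.
€7702: same outcome either way → loss €0.
€6512: truthful gives €1154, deviation gives €0 → loss €1154.
€7777: same outcome either way → loss €0.
€2164: same outcome either way → loss €0.
€7724: same outcome either way → loss €0.
Maximum loss: €1322.

€1322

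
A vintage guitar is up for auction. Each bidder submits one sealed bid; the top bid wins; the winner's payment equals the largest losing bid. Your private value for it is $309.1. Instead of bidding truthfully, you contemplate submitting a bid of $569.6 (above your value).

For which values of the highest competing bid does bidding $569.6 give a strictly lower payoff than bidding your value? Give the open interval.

If the competing bid is below $309.1, both bids win at the same price — no difference.
If it is above $569.6, both bids lose — no difference.
If it lies strictly between $309.1 and $569.6, bidding your value loses (payoff 0) while bidding $569.6 wins at a price above your value (payoff negative).
So the deviation strictly hurts on the open interval ($309.1, $569.6).
In a second-price auction your bid sets only whether you win, not what you pay, so bidding your true value is weakly dominant.

($309.1, $569.6)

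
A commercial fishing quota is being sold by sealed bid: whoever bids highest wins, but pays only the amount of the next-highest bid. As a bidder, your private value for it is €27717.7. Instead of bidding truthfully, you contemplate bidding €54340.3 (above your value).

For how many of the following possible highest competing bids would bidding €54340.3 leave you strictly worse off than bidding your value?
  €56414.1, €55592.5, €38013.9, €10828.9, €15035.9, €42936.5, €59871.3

The deviation hurts exactly when the highest competing bid lies strictly between €27717.7 and €54340.3 — overbidding then wins at a price above your value.
€56414.1: above both → same outcome either way.
€55592.5: above both → same outcome either way.
€38013.9: inside the interval → strictly worse (loss €10296.2).
€10828.9: below both → same outcome either way.
€15035.9: below both → same outcome either way.
€42936.5: inside the interval → strictly worse (loss €15218.8).
€59871.3: above both → same outcome either way.
Count: 2.

2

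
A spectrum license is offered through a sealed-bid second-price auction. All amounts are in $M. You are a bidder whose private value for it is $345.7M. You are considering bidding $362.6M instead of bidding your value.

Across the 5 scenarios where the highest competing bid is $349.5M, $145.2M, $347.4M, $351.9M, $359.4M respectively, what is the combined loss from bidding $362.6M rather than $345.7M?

$25.4M

The deviation costs you only when the competing bid falls strictly between $345.7M and $362.6M; elsewhere both bids give the same outcome.
$349.5M: truthful payoff $0M, deviation payoff −$3.8M → loss $3.8M.
$145.2M: outcomes coincide → loss $0M.
$347.4M: truthful payoff $0M, deviation payoff −$1.7M → loss $1.7M.
$351.9M: truthful payoff $0M, deviation payoff −$6.2M → loss $6.2M.
$359.4M: truthful payoff $0M, deviation payoff −$13.7M → loss $13.7M.
Total loss = $3.8M + $1.7M + $6.2M + $13.7M = $25.4M.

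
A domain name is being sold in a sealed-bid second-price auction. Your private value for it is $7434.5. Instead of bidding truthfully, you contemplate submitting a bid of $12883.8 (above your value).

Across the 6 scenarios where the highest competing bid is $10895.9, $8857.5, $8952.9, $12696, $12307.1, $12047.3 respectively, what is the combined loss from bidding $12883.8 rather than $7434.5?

$21149.7

The deviation costs you only when the competing bid falls strictly between $7434.5 and $12883.8; elsewhere both bids give the same outcome.
$10895.9: truthful payoff $0, deviation payoff −$3461.4 → loss $3461.4.
$8857.5: truthful payoff $0, deviation payoff −$1423 → loss $1423.
$8952.9: truthful payoff $0, deviation payoff −$1518.4 → loss $1518.4.
$12696: truthful payoff $0, deviation payoff −$5261.5 → loss $5261.5.
$12307.1: truthful payoff $0, deviation payoff −$4872.6 → loss $4872.6.
$12047.3: truthful payoff $0, deviation payoff −$4612.8 → loss $4612.8.
Total loss = $3461.4 + $1423 + $1518.4 + $5261.5 + $4872.6 + $4612.8 = $21149.7.
In a second-price auction your bid sets only whether you win, not what you pay, so bidding your true value is weakly dominant.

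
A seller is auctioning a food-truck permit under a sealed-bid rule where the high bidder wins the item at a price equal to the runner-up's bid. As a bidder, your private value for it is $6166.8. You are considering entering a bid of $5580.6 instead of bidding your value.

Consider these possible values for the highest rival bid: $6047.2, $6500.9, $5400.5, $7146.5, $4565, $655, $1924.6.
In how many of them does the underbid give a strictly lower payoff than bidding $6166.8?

1

The deviation hurts exactly when the highest competing bid lies strictly between $5580.6 and $6166.8 — underbidding then forfeits a profitable win.
$6047.2: inside the interval → strictly worse (loss $119.6).
$6500.9: above both → same outcome either way.
$5400.5: below both → same outcome either way.
$7146.5: above both → same outcome either way.
$4565: below both → same outcome either way.
$655: below both → same outcome either way.
$1924.6: below both → same outcome either way.
Count: 1.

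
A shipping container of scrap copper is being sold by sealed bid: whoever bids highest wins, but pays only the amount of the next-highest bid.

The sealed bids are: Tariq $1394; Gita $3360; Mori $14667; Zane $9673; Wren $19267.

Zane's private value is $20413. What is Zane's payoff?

Highest bid: Wren at $19267, so Wren wins.
Second-highest bid: Mori at $14667 — that is the price the winner pays.
Zane did not win, so Zane pays nothing and receives nothing: payoff $0.

$0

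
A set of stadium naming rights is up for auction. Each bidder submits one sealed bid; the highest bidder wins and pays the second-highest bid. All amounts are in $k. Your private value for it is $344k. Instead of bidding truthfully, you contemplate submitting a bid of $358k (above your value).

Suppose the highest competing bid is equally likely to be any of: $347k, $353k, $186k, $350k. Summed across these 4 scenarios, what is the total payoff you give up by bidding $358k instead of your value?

The deviation costs you only when the competing bid falls strictly between $344k and $358k; elsewhere both bids give the same outcome.
$347k: truthful payoff $0k, deviation payoff −$3k → loss $3k.
$353k: truthful payoff $0k, deviation payoff −$9k → loss $9k.
$186k: outcomes coincide → loss $0k.
$350k: truthful payoff $0k, deviation payoff −$6k → loss $6k.
Total loss = $3k + $9k + $6k = $18k.
Truthful bidding weakly dominates here: raising your bid can only win items priced above your value, and lowering it can only forfeit items priced below.

$18k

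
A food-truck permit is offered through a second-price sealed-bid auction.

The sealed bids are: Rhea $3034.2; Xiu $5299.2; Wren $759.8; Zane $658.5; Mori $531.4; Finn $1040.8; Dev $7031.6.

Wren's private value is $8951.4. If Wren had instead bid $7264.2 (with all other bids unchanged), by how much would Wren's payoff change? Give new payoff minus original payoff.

$1919.8

The highest bid among the other bidders is $7031.6; Wren's bid doesn't change that.
Original bid $759.8: Wren is not highest (top rival bid is $7031.6); payoff $0.
Alternative bid $7264.2: Wren is highest, pays the top rival bid $7031.6; payoff $8951.4 − $7031.6 = $1919.8.
Change in payoff = $1919.8 − ($0) = $1919.8.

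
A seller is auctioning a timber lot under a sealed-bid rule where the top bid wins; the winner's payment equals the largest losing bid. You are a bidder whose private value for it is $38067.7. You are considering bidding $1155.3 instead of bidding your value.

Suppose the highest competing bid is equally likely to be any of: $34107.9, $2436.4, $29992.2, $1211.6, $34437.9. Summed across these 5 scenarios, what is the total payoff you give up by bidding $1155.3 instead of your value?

The deviation costs you only when the competing bid falls strictly between $1155.3 and $38067.7; elsewhere both bids give the same outcome.
$34107.9: truthful payoff $3959.8, deviation payoff $0 → loss $3959.8.
$2436.4: truthful payoff $35631.3, deviation payoff $0 → loss $35631.3.
$29992.2: truthful payoff $8075.5, deviation payoff $0 → loss $8075.5.
$1211.6: truthful payoff $36856.1, deviation payoff $0 → loss $36856.1.
$34437.9: truthful payoff $3629.8, deviation payoff $0 → loss $3629.8.
Total loss = $3959.8 + $35631.3 + $8075.5 + $36856.1 + $3629.8 = $88152.5.
Truthful bidding weakly dominates here: raising your bid can only win items priced above your value, and lowering it can only forfeit items priced below.

$88152.5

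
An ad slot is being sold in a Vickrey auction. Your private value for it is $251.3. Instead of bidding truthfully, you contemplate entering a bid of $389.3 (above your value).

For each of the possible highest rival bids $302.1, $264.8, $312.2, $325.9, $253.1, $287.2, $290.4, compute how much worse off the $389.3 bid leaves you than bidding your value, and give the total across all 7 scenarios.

The deviation costs you only when the competing bid falls strictly between $251.3 and $389.3; elsewhere both bids give the same outcome.
$302.1: truthful payoff $0, deviation payoff −$50.8 → loss $50.8.
$264.8: truthful payoff $0, deviation payoff −$13.5 → loss $13.5.
$312.2: truthful payoff $0, deviation payoff −$60.9 → loss $60.9.
$325.9: truthful payoff $0, deviation payoff −$74.6 → loss $74.6.
$253.1: truthful payoff $0, deviation payoff −$1.8 → loss $1.8.
$287.2: truthful payoff $0, deviation payoff −$35.9 → loss $35.9.
$290.4: truthful payoff $0, deviation payoff −$39.1 → loss $39.1.
Total loss = $50.8 + $13.5 + $60.9 + $74.6 + $1.8 + $35.9 + $39.1 = $276.6.

$276.6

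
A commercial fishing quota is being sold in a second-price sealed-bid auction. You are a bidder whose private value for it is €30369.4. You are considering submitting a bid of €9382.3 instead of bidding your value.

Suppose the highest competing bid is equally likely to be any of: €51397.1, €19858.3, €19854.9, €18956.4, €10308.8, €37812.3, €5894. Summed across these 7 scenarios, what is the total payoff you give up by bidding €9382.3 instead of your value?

€52499.2

The deviation costs you only when the competing bid falls strictly between €9382.3 and €30369.4; elsewhere both bids give the same outcome.
€51397.1: outcomes coincide → loss €0.
€19858.3: truthful payoff €10511.1, deviation payoff €0 → loss €10511.1.
€19854.9: truthful payoff €10514.5, deviation payoff €0 → loss €10514.5.
€18956.4: truthful payoff €11413, deviation payoff €0 → loss €11413.
€10308.8: truthful payoff €20060.6, deviation payoff €0 → loss €20060.6.
€37812.3: outcomes coincide → loss €0.
€5894: outcomes coincide → loss €0.
Total loss = €10511.1 + €10514.5 + €11413 + €20060.6 = €52499.2.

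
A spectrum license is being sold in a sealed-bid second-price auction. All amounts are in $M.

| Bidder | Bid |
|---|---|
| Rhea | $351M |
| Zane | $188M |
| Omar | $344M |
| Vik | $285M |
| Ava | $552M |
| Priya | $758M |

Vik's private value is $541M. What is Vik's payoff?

Highest bid: Priya at $758M, so Priya wins.
Second-highest bid: Ava at $552M — that is the price the winner pays.
Vik did not win, so Vik pays nothing and receives nothing: payoff $0M.

$0M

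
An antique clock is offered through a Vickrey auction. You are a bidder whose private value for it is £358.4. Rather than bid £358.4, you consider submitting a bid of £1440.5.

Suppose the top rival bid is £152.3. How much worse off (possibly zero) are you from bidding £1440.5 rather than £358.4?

£0

Bidding your value £358.4: you win (since £358.4 > £152.3) and pay £152.3. Payoff £206.1.
Bidding £1440.5: you win and pay £152.3. Payoff £358.4 − £152.3 = £206.1.
Difference = £206.1 − £206.1 = £0; both bids lead to the same outcome because the competing bid is below both your value and your alternative bid.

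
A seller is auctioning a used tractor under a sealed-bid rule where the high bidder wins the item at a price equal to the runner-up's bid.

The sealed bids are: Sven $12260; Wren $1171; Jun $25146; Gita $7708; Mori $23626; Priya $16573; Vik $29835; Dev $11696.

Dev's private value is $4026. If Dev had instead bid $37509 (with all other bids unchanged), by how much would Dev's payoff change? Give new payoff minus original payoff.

The highest bid among the other bidders is $29835; Dev's bid doesn't change that.
Original bid $11696: Dev is not highest (top rival bid is $29835); payoff $0.
Alternative bid $37509: Dev is highest, pays the top rival bid $29835; payoff $4026 − $29835 = −$25809.
Change in payoff = −$25809 − ($0) = −$25809.

−$25809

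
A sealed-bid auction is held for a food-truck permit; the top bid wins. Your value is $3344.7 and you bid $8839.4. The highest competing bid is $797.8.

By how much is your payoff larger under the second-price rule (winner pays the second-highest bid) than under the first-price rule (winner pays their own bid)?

You have the highest bid, so you win under either rule.
Second-price: pay $797.8 → payoff $2546.9.
First-price: pay your own bid $8839.4 → payoff −$5494.7.
Difference = $2546.9 − (−$5494.7) = $8041.6.

$8041.6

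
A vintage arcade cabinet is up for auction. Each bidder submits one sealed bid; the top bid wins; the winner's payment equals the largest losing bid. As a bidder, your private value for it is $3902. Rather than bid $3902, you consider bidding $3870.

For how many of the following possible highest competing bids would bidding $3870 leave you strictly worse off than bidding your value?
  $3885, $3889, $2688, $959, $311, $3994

2

The deviation hurts exactly when the highest competing bid lies strictly between $3870 and $3902 — underbidding then forfeits a profitable win.
$3885: inside the interval → strictly worse (loss $17).
$3889: inside the interval → strictly worse (loss $13).
$2688: below both → same outcome either way.
$959: below both → same outcome either way.
$311: below both → same outcome either way.
$3994: above both → same outcome either way.
Count: 2.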